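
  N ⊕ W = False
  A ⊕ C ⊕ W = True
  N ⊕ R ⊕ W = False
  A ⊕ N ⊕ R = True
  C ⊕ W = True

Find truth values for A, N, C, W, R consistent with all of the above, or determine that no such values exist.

A=F, N=T, C=F, W=T, R=F

N ⊕ W = T ⊕ T = False ✓
A ⊕ C ⊕ W = F ⊕ F ⊕ T = True ✓
N ⊕ R ⊕ W = T ⊕ F ⊕ T = False ✓
A ⊕ N ⊕ R = F ⊕ T ⊕ F = True ✓
C ⊕ W = F ⊕ T = True ✓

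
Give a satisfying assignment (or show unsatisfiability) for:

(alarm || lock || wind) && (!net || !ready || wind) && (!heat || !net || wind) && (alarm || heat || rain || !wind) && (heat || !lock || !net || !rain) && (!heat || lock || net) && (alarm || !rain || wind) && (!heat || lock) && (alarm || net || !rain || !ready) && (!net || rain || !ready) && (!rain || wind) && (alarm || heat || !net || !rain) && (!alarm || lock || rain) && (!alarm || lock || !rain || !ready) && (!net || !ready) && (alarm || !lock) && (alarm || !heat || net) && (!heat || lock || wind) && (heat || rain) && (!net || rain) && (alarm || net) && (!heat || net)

net: False, lock: False, heat: False, wind: True, rain: True, alarm: True, ready: False

Set net = False.
  then (alarm || net) forces alarm = True.
  then (!heat || net) forces heat = False.
  then (heat || rain) forces rain = True.
  then (!rain || wind) forces wind = True.
Set lock = False.
  then (!alarm || lock || !rain || !ready) forces ready = False.
All clauses satisfied.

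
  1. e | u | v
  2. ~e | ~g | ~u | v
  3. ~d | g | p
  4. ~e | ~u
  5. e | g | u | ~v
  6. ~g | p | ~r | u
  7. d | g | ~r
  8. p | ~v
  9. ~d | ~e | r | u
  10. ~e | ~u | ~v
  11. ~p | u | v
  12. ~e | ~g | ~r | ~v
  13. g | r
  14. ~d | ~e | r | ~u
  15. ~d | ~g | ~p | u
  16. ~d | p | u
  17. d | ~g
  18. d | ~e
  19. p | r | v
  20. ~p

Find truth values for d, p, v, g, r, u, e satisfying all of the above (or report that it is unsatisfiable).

Unit clause (~p) forces p = False.
In (p | ~v) only ~v is left, so v = False.
In (p | r | v) only r is left, so r = True.
Set d = True.
  then (~d | g | p) forces g = True.
  then (~g | p | ~r | u) forces u = True.
  then (~e | ~g | ~u | v) forces e = False.
All clauses satisfied.

d: True, p: False, v: False, g: True, r: True, u: True, e: False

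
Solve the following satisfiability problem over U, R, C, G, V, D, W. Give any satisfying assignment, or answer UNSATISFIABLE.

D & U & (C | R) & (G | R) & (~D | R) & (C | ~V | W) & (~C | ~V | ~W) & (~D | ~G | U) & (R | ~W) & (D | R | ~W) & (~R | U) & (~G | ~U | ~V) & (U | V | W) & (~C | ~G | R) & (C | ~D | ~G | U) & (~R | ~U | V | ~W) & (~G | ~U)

U: True, R: True, C: False, G: False, V: True, D: True, W: True

Unit clause (D) forces D = True.
Unit clause (U) forces U = True.
In (~D | R) only R is left, so R = True.
In (~G | ~U) only ~G is left, so G = False.
Set C = False.
Set V = True.
  then (C | ~V | W) forces W = True.
All clauses satisfied.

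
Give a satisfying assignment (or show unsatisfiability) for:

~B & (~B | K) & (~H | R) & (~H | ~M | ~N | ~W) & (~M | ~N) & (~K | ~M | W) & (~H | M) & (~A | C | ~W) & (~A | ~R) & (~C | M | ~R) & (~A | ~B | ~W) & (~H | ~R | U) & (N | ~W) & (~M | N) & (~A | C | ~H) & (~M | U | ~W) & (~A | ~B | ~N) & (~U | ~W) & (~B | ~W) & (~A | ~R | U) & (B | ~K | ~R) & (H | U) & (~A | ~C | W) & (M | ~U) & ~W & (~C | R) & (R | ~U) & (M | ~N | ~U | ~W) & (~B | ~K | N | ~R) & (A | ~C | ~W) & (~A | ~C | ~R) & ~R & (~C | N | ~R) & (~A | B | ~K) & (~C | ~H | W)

Case R = True:
  Clause (~R) is falsified — contradiction.
Case R = False:
  (~B) forces B = False.
  (~H | R) forces H = False.
  (H | U) forces U = True.
  Clause (R | ~U) is falsified — contradiction.
Both cases fail, so the formula is unsatisfiable.

The formula is unsatisfiable.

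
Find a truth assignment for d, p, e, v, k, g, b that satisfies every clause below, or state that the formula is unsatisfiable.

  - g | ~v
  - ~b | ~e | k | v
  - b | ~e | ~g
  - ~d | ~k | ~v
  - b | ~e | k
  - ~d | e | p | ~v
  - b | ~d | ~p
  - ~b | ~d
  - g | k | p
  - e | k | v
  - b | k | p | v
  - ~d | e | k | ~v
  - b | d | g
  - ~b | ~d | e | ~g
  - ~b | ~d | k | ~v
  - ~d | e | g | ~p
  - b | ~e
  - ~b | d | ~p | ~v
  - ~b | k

d = True, p = False, e = False, v = False, k = True, g = False, b = False

Set d = True.
  then (~b | ~d) forces b = False.
  then (b | ~e) forces e = False.
  then (b | ~d | ~p) forces p = False.
  then (~d | e | p | ~v) forces v = False.
  then (e | k | v) forces k = True.
Set g = False.
All clauses satisfied.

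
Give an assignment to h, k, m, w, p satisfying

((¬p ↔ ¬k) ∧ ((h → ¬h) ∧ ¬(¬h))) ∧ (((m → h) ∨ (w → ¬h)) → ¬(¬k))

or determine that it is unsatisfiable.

Unsatisfiable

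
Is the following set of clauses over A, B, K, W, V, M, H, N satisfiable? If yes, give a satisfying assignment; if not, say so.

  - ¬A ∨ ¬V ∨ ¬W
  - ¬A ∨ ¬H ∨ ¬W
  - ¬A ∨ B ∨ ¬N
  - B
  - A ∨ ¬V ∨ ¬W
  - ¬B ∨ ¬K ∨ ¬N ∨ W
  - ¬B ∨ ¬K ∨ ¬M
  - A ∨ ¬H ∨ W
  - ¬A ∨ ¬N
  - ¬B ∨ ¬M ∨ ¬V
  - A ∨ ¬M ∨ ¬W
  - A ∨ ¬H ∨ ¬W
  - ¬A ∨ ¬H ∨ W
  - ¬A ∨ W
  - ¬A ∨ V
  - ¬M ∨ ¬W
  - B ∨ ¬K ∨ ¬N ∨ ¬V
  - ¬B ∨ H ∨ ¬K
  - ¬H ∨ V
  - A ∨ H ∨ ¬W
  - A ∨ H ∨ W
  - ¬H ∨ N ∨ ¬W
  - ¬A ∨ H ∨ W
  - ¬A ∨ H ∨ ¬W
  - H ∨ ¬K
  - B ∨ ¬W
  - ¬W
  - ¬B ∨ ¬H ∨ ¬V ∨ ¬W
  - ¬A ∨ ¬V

Unsatisfiable

Case B = True:
  (¬W) forces W = False.
  (¬A ∨ W) forces A = False.
  (A ∨ ¬H ∨ W) forces H = False.
  Clause (A ∨ H ∨ W) is falsified — contradiction.
Case B = False:
  Clause (B) is falsified — contradiction.
Both cases fail, so the formula is unsatisfiable.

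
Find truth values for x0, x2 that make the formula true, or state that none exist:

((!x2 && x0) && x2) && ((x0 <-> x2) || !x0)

Unsatisfiable — no assignment works.

Case x2 = True: the conjunct !x2 is False.
Case x2 = False: the conjunct x2 is False.
Both cases fail — unsatisfiable.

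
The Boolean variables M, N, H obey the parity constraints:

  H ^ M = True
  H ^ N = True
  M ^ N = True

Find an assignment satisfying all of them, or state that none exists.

No satisfying assignment exists.

Adding constraints 1, 2, 3 mod 2: every variable appears an even number of times on the left, so the left side is 0.
But the right sides sum to 1 (mod 2). 0 ≠ 1 — the system is inconsistent.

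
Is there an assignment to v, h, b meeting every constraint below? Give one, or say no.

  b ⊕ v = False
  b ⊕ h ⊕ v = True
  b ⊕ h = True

v: False, h: True, b: False

b ⊕ v = F ⊕ F = False ✓
b ⊕ h ⊕ v = F ⊕ T ⊕ F = True ✓
b ⊕ h = F ⊕ T = True ✓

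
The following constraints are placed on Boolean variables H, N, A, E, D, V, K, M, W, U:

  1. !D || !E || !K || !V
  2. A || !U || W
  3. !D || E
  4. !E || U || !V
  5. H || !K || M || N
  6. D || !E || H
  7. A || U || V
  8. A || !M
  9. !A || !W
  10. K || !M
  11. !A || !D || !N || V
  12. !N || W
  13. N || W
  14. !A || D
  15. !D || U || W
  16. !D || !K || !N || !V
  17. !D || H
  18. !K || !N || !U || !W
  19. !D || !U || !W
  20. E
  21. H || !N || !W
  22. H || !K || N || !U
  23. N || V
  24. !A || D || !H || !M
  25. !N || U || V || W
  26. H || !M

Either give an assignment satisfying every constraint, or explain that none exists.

H: True; N: False; A: False; E: True; D: False; V: True; K: True; M: False; W: True; U: True

Unit clause (E) forces E = True.
Try H = False:
  (D || !E || H) forces D = True.
  clause (!D || H) is falsified — backtrack.
So H = True.
Set N = False.
  then (N || W) forces W = True.
  then (N || V) forces V = True.
  then (!E || U || !V) forces U = True.
  then (!A || !W) forces A = False.
  then (!D || !U || !W) forces D = False.
  then (A || !M) forces M = False.
Set K = True.
All clauses satisfied.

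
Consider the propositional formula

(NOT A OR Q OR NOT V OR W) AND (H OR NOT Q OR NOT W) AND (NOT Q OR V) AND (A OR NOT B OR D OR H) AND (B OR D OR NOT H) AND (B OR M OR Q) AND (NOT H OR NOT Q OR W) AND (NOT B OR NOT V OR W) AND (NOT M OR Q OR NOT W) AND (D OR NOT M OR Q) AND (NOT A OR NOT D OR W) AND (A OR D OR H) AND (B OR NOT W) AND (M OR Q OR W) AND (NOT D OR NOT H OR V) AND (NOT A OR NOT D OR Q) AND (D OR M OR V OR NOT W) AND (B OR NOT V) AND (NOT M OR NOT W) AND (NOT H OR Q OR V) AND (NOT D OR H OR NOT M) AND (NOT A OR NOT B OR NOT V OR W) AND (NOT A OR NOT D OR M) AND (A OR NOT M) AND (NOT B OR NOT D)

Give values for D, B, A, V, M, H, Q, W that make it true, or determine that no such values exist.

Set D = False.
Set B = True.
Set A = True.
Try V = False:
  (NOT Q OR V) forces Q = False.
  (D OR NOT M OR Q) forces M = False.
  (M OR Q OR W) forces W = True.
  clause (D OR M OR V OR NOT W) is falsified — backtrack.
So V = True.
  then (NOT B OR NOT V OR W) forces W = True.
  then (NOT M OR NOT W) forces M = False.
Set H = False.
  then (H OR NOT Q OR NOT W) forces Q = False.
All clauses satisfied.

D = False; B = True; A = True; V = True; M = False; H = False; Q = False; W = True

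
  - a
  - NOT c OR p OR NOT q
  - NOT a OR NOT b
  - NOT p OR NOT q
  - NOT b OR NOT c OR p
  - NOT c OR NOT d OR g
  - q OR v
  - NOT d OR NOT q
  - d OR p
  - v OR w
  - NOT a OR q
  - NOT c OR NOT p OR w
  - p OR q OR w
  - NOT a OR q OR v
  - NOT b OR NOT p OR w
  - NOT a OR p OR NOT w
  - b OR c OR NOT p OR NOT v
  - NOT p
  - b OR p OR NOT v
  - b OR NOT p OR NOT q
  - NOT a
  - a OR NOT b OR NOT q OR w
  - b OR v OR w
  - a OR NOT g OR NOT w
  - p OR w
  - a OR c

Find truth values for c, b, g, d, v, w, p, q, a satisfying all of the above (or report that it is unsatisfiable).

Case a = True:
  Clause (NOT a) is falsified — contradiction.
Case a = False:
  Clause (a) is falsified — contradiction.
Both cases fail, so the formula is unsatisfiable.

The formula is unsatisfiable.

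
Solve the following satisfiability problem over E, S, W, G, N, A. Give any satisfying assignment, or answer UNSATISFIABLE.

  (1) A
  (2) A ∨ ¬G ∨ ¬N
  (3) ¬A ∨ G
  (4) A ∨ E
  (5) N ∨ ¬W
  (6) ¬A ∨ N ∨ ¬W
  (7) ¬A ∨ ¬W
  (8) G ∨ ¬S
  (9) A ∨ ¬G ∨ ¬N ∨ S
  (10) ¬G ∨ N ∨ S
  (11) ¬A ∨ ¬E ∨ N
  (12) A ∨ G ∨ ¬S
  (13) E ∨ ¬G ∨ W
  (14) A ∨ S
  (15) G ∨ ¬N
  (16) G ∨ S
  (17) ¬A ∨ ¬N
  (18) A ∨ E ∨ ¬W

The formula is unsatisfiable.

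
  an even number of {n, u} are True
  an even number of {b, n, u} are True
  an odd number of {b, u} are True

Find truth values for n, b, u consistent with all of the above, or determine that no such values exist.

n = True; b = False; u = True

{n, u}: 2 true → even ✓
{b, n, u}: 2 true → even ✓
{b, u}: 1 true → odd ✓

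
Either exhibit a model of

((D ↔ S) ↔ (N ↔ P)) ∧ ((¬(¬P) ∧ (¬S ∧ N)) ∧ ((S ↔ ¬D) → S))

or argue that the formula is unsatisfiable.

D=F; S=F; P=T; N=T

  (D ↔ S) ↔ (N ↔ P) = True
    D ↔ S = True
    N ↔ P = True
  (¬(¬P) ∧ (¬S ∧ N)) ∧ ((S ↔ ¬D) → S) = True
    ¬(¬P) ∧ (¬S ∧ N) = True
      ¬(¬P) = True
        ¬P = False
      ¬S ∧ N = True
        ¬S = True
    (S ↔ ¬D) → S = True
      S ↔ ¬D = False
        ¬D = True
Both conjuncts True, so the formula holds.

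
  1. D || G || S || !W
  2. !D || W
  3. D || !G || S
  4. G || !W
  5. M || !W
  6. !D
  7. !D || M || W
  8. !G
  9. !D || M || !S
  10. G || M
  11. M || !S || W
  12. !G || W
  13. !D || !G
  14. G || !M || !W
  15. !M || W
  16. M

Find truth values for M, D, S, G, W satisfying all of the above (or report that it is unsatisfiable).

No satisfying assignment exists.

Case M = True:
  (!D) forces D = False.
  (!G) forces G = False.
  (G || !W) forces W = False.
  Clause (!M || W) is falsified — contradiction.
Case M = False:
  Clause (M) is falsified — contradiction.
Both cases fail, so the formula is unsatisfiable.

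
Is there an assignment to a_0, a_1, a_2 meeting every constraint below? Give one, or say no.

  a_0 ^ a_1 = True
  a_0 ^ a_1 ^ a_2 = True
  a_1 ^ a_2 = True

a_0=F, a_1=T, a_2=F

a_0 ^ a_1 = F ^ T = True ✓
a_0 ^ a_1 ^ a_2 = F ^ T ^ F = True ✓
a_1 ^ a_2 = T ^ F = True ✓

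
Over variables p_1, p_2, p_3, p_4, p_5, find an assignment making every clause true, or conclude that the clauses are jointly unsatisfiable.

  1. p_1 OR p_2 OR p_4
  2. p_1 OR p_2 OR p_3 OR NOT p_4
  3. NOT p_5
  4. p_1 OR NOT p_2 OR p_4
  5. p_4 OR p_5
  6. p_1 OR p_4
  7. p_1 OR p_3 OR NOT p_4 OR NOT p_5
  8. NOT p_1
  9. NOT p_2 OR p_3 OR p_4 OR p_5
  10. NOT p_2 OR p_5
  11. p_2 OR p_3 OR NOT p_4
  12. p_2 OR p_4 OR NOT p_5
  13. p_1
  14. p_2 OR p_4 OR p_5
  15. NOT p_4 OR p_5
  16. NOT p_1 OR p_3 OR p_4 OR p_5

Unsatisfiable — no assignment works.

Case p_1 = True:
  Clause (NOT p_1) is falsified — contradiction.
Case p_1 = False:
  Clause (p_1) is falsified — contradiction.
Both cases fail, so the formula is unsatisfiable.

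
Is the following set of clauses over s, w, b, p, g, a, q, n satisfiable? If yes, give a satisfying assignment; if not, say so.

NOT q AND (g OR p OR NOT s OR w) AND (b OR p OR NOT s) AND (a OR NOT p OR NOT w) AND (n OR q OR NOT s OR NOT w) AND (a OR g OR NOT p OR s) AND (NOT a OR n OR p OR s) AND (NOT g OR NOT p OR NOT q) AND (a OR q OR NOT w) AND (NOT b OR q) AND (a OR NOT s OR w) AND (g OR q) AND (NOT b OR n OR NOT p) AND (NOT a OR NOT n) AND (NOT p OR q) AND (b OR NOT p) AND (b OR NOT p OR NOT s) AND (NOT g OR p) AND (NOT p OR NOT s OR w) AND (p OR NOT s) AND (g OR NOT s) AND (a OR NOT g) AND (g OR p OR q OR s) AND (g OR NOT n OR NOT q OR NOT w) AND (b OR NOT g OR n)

The formula is unsatisfiable.

Case q = True:
  Clause (NOT q) is falsified — contradiction.
Case q = False:
  (NOT b OR q) forces b = False.
  (g OR q) forces g = True.
  (NOT p OR q) forces p = False.
  Clause (NOT g OR p) is falsified — contradiction.
Both cases fail, so the formula is unsatisfiable.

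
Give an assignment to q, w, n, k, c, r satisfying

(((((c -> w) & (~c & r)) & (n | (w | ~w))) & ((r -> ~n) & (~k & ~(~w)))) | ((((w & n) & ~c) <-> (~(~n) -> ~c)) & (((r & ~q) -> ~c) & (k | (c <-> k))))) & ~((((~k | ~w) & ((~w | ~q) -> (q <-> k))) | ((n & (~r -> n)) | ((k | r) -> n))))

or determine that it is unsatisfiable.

UNSATISFIABLE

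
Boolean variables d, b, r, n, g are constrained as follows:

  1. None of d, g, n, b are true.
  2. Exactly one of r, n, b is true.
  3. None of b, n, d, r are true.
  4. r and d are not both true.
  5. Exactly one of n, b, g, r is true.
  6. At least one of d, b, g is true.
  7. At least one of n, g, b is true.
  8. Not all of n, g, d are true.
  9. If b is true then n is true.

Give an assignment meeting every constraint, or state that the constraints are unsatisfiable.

No satisfying assignment exists.

Case b = True:
  Constraint (1) is violated (b=T) — contradiction.
Case b = False:
  (1) forces d = False.
  (1) forces g = False.
  Constraint (6) is violated (d=F, b=F, g=F) — contradiction.
Both cases fail — unsatisfiable.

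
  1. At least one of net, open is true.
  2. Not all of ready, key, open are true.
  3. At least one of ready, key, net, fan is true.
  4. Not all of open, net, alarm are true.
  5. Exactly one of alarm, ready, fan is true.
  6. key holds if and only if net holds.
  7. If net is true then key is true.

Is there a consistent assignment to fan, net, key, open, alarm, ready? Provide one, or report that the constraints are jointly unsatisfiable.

fan: False, net: False, key: False, open: True, alarm: False, ready: True

  (1) {net, open}: 1 true — at least one ✓
  (2) {ready, key, open}: 2/3 true — not all ✓
  (3) {ready, key, net, fan}: 1 true — at least one ✓
  (4) {open, net, alarm}: 1/3 true — not all ✓
  (5) {alarm, ready, fan}: 1 true — exactly one ✓
  (6) key=F, net=F — same ✓
  (7) net=F ⇒ key: vacuous ✓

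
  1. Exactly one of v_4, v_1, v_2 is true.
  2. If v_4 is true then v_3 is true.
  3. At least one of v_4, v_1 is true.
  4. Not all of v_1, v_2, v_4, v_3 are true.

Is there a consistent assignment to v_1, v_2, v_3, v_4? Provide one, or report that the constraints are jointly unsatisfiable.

v_1: True, v_2: False, v_3: True, v_4: False

  (1) {v_4, v_1, v_2}: 1 true — exactly one ✓
  (2) v_4=F ⇒ v_3: vacuous ✓
  (3) {v_4, v_1}: 1 true — at least one ✓
  (4) {v_1, v_2, v_4, v_3}: 2/4 true — not all ✓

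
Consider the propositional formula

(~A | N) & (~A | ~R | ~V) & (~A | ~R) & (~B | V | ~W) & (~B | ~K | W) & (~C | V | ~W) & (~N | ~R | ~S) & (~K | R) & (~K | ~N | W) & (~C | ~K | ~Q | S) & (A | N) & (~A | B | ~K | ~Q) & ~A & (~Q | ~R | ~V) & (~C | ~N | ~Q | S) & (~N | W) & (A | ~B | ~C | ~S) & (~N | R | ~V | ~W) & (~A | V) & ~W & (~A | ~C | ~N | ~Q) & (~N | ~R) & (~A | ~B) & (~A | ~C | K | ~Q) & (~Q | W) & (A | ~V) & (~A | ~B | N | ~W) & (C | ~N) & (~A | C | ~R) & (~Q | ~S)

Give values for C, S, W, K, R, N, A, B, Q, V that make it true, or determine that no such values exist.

UNSATISFIABLE

Case W = True:
  Clause (~W) is falsified — contradiction.
Case W = False:
  (~A) forces A = False.
  (A | N) forces N = True.
  Clause (~N | W) is falsified — contradiction.
Both cases fail, so the formula is unsatisfiable.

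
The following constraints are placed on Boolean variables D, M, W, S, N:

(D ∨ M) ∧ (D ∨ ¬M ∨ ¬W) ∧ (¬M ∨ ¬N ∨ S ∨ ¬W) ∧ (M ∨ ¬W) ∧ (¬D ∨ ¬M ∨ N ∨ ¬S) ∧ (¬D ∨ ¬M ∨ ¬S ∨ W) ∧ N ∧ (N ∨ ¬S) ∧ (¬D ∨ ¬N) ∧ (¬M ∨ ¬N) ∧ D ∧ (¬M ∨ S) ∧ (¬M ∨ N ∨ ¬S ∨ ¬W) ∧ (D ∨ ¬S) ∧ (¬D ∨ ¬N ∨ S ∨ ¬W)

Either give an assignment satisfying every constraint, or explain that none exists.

Case D = True:
  (N) forces N = True.
  Clause (¬D ∨ ¬N) is falsified — contradiction.
Case D = False:
  Clause (D) is falsified — contradiction.
Both cases fail, so the formula is unsatisfiable.

No satisfying assignment exists.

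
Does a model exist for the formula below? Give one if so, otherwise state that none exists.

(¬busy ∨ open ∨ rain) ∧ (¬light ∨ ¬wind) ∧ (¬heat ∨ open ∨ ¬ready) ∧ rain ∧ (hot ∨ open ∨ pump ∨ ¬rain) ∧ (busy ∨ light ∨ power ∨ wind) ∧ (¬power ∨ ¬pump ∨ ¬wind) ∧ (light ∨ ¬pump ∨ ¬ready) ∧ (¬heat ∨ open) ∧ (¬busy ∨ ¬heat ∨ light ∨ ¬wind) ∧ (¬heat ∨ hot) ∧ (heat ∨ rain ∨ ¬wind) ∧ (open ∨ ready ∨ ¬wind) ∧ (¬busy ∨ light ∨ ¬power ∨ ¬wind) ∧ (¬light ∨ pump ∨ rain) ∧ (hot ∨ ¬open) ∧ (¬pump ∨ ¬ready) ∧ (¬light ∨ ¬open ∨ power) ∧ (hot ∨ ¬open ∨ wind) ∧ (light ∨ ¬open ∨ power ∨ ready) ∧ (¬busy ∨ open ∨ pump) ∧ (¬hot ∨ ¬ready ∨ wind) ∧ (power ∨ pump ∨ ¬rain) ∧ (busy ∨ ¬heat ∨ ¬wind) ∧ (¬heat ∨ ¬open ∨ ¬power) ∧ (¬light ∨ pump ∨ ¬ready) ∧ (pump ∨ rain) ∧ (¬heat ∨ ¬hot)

Unit clause (rain) forces rain = True.
Set hot = True.
  then (¬heat ∨ ¬hot) forces heat = False.
Set ready = False.
Set power = True.
Set pump = True.
  then (¬power ∨ ¬pump ∨ ¬wind) forces wind = False.
Set light = True.
Set busy = True.
Set open = True.
All clauses satisfied.

rain: True, hot: True, ready: False, heat: False, power: True, pump: True, light: True, busy: True, open: True, wind: False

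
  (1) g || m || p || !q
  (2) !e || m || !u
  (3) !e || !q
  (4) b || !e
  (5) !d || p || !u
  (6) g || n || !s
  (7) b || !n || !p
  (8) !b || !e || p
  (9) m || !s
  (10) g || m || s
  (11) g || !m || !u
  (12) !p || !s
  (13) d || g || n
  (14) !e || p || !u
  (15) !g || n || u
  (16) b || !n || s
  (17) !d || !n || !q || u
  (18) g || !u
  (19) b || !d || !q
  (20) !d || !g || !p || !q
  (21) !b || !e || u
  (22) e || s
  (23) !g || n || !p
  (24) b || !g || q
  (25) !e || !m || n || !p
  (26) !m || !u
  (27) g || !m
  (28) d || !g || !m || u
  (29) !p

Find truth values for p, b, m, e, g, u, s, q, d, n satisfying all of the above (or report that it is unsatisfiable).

Unit clause (!p) forces p = False.
Set b = True.
  then (!b || !e || p) forces e = False.
  then (e || s) forces s = True.
  then (m || !s) forces m = True.
  then (!m || !u) forces u = False.
  then (g || !m) forces g = True.
  then (d || !g || !m || u) forces d = True.
  then (!g || n || u) forces n = True.
  then (!d || !n || !q || u) forces q = False.
All clauses satisfied.

p = False, b = True, m = True, e = False, g = True, u = False, s = True, q = False, d = True, n = True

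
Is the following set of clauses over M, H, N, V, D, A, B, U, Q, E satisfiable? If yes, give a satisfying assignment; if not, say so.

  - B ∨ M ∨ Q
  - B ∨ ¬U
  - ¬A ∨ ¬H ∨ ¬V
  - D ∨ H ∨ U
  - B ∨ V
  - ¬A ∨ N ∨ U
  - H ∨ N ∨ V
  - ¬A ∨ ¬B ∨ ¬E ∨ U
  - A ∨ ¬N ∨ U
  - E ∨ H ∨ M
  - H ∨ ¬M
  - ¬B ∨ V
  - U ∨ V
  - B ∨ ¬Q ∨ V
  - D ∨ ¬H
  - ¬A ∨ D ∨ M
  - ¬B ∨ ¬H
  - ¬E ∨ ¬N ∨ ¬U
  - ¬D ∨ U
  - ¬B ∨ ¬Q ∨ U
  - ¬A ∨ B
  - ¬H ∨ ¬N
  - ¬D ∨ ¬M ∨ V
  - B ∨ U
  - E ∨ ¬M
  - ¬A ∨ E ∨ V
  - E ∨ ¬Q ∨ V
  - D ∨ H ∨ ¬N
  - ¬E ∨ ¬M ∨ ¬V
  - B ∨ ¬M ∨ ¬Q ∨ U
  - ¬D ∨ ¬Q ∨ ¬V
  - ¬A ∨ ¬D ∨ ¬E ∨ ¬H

M=F, H=F, N=F, V=T, D=F, A=F, B=T, U=T, Q=T, E=T

Set M = False.
Try H = True:
  (D ∨ ¬H) forces D = True.
  (¬B ∨ ¬H) forces B = False.
  (B ∨ M ∨ Q) forces Q = True.
  (B ∨ ¬U) forces U = False.
  clause (¬D ∨ U) is falsified — backtrack.
So H = False.
  then (E ∨ H ∨ M) forces E = True.
Try N = True:
  (¬E ∨ ¬N ∨ ¬U) forces U = False.
  (D ∨ H ∨ U) forces D = True.
  clause (¬D ∨ U) is falsified — backtrack.
So N = False.
  then (H ∨ N ∨ V) forces V = True.
Set D = False.
  then (D ∨ H ∨ U) forces U = True.
  then (¬A ∨ D ∨ M) forces A = False.
  then (B ∨ ¬U) forces B = True.
Set Q = True.
All clauses satisfied.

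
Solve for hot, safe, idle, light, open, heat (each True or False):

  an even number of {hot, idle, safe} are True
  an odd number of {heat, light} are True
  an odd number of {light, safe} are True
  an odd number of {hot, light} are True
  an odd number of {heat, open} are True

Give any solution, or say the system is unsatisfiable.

hot = True, safe = True, idle = False, light = False, open = False, heat = True

{hot, idle, safe}: 2 true → even ✓
{heat, light}: 1 true → odd ✓
{light, safe}: 1 true → odd ✓
{hot, light}: 1 true → odd ✓
{heat, open}: 1 true → odd ✓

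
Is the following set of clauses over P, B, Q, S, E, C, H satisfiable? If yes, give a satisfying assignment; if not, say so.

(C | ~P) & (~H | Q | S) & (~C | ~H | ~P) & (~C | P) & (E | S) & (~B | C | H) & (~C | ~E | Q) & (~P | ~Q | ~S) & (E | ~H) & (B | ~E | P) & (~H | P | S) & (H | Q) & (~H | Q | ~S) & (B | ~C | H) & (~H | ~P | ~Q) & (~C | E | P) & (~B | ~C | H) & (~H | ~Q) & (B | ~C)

Set P = False.
  then (~C | P) forces C = False.
Set B = False.
  then (B | ~E | P) forces E = False.
  then (E | S) forces S = True.
  then (E | ~H) forces H = False.
  then (H | Q) forces Q = True.
All clauses satisfied.

P = False; B = False; Q = True; S = True; E = False; C = False; H = False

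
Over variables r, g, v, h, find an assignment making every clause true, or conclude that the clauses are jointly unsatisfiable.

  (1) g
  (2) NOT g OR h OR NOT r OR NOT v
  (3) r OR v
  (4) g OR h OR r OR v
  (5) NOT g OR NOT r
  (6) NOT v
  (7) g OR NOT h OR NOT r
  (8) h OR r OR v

Case g = True:
  (NOT g OR NOT r) forces r = False.
  (r OR v) forces v = True.
  Clause (NOT v) is falsified — contradiction.
Case g = False:
  Clause (g) is falsified — contradiction.
Both cases fail, so the formula is unsatisfiable.

No satisfying assignment exists.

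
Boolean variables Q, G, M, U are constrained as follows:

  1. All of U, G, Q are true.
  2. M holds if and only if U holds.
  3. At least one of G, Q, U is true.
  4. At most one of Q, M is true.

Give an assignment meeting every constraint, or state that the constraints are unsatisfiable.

UNSATISFIABLE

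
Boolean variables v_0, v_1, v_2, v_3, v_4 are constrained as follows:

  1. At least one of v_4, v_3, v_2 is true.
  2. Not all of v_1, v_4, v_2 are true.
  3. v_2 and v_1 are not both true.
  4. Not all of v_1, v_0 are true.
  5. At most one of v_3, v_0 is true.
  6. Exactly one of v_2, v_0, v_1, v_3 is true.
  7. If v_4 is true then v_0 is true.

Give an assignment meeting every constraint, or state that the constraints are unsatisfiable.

v_0=F; v_1=F; v_2=T; v_3=F; v_4=F

  (1) {v_4, v_3, v_2}: 1 true — at least one ✓
  (2) {v_1, v_4, v_2}: 1/3 true — not all ✓
  (3) v_2=T, v_1=F — not both ✓
  (4) {v_1, v_0}: 0/2 true — not all ✓
  (5) {v_3, v_0}: 0 true — at most one ✓
  (6) {v_2, v_0, v_1, v_3}: 1 true — exactly one ✓
  (7) v_4=F ⇒ v_0: vacuous ✓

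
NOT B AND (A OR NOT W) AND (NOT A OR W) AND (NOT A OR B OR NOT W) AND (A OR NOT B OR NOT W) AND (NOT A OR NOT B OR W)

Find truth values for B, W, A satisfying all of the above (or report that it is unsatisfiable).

B=F, W=F, A=F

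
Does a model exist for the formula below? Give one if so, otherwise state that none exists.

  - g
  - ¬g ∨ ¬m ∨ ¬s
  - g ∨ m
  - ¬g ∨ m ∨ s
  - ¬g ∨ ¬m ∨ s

m=F; s=T; g=T

Unit clause (g) forces g = True.
Try m = True:
  (¬g ∨ ¬m ∨ ¬s) forces s = False.
  clause (¬g ∨ ¬m ∨ s) is falsified — backtrack.
So m = False.
  then (¬g ∨ m ∨ s) forces s = True.
Check each clause:
  (g): g holds.
  (¬g ∨ ¬m ∨ ¬s): ¬m holds.
  (g ∨ m): g holds.
  (¬g ∨ m ∨ s): s holds.
  (¬g ∨ ¬m ∨ s): ¬m holds.
All clauses satisfied.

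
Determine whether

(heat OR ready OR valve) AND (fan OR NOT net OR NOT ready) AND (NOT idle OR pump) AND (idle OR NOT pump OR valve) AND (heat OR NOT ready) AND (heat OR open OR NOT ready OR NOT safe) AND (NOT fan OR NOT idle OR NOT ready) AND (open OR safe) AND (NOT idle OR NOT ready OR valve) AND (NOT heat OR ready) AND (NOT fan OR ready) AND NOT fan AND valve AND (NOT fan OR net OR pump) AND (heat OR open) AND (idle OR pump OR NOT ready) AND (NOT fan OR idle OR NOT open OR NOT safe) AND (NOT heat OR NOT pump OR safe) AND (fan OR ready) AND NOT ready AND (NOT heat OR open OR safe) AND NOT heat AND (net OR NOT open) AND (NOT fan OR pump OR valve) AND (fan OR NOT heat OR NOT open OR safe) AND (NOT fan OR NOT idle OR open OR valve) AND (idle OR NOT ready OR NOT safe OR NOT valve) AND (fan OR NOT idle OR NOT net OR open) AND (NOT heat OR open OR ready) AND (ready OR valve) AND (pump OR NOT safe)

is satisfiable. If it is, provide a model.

Case fan = True:
  Clause (NOT fan) is falsified — contradiction.
Case fan = False:
  (valve) forces valve = True.
  (fan OR ready) forces ready = True.
  Clause (NOT ready) is falsified — contradiction.
Both cases fail, so the formula is unsatisfiable.

Unsatisfiable — no assignment works.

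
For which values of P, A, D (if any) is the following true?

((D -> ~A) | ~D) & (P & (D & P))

P=T, A=F, D=T

  (D -> ~A) | ~D = True
    D -> ~A = True
      ~A = True
    ~D = False
  P & (D & P) = True
    D & P = True
Both conjuncts True, so the formula holds.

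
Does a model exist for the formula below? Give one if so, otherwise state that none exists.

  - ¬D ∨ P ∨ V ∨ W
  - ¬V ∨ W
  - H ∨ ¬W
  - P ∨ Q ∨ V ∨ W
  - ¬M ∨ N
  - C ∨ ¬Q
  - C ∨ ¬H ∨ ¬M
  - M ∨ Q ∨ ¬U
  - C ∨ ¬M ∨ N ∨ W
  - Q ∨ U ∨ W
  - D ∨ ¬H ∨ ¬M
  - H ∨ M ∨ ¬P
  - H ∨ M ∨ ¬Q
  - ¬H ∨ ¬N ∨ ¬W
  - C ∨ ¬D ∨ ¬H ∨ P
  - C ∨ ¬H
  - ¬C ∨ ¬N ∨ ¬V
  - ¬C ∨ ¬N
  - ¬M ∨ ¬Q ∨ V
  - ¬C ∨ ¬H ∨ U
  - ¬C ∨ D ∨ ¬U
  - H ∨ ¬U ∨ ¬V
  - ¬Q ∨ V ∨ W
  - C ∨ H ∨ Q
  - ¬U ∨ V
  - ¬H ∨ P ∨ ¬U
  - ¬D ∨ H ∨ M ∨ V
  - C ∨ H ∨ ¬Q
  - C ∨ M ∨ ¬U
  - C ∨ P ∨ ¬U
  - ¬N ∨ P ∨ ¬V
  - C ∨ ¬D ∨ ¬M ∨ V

N = False, V = True, Q = True, P = True, M = False, C = True, W = True, D = True, H = True, U = True

Try N = True:
  (¬C ∨ ¬N) forces C = False.
  (C ∨ ¬Q) forces Q = False.
  (C ∨ ¬H) forces H = False.
  clause (C ∨ H ∨ Q) is falsified — backtrack.
So N = False.
  then (¬M ∨ N) forces M = False.
Set V = True.
  then (¬V ∨ W) forces W = True.
  then (H ∨ ¬W) forces H = True.
  then (C ∨ ¬H) forces C = True.
  then (¬C ∨ ¬H ∨ U) forces U = True.
  then (¬C ∨ D ∨ ¬U) forces D = True.
  then (¬H ∨ P ∨ ¬U) forces P = True.
  then (M ∨ Q ∨ ¬U) forces Q = True.
All clauses satisfied.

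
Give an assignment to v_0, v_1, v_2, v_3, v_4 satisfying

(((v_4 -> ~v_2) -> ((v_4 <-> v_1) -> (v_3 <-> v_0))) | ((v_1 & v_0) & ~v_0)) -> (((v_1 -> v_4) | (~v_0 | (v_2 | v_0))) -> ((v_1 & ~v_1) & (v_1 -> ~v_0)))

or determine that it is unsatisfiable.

v_0=T; v_1=F; v_2=T; v_3=F; v_4=F

  (((v_4 -> ~v_2) -> ((v_4 <-> v_1) -> (v_3 <-> v_0))) | ((v_1 & v_0) & ~v_0)) -> (((v_1 -> v_4) | (~v_0 | (v_2 | v_0))) -> ((v_1 & ~v_1) & (v_1 -> ~v_0))) = True
    ((v_4 -> ~v_2) -> ((v_4 <-> v_1) -> (v_3 <-> v_0))) | ((v_1 & v_0) & ~v_0) = False
      (v_4 -> ~v_2) -> ((v_4 <-> v_1) -> (v_3 <-> v_0)) = False
        v_4 -> ~v_2 = True
          ~v_2 = False
        (v_4 <-> v_1) -> (v_3 <-> v_0) = False
          v_4 <-> v_1 = True
          v_3 <-> v_0 = False
      (v_1 & v_0) & ~v_0 = False
        v_1 & v_0 = False
        ~v_0 = False
    ((v_1 -> v_4) | (~v_0 | (v_2 | v_0))) -> ((v_1 & ~v_1) & (v_1 -> ~v_0)) = False
      (v_1 -> v_4) | (~v_0 | (v_2 | v_0)) = True
        v_1 -> v_4 = True
        ~v_0 | (v_2 | v_0) = True
          ~v_0 = False
          v_2 | v_0 = True
      (v_1 & ~v_1) & (v_1 -> ~v_0) = False
        v_1 & ~v_1 = False
          ~v_1 = True
        v_1 -> ~v_0 = True
          ~v_0 = False
The formula evaluates to True.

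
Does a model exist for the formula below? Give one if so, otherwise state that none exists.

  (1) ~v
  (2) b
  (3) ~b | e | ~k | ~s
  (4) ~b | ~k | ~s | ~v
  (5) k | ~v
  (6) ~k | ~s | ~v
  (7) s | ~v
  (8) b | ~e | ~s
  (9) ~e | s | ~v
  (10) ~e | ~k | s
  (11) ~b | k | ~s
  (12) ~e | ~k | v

Unit clause (~v) forces v = False.
Unit clause (b) forces b = True.
Set k = False.
  then (~b | k | ~s) forces s = False.
Set e = True.
All clauses satisfied.

k = False, b = True, v = False, e = True, s = False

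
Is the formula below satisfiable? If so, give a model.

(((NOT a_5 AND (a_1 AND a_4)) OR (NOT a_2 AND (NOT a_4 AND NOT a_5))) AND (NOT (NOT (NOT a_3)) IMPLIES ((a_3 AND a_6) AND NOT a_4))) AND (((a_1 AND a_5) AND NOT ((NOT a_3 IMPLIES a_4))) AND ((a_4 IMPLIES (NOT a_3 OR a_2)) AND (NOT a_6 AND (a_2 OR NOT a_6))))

Case a_3 = True: the conjunct NOT ((NOT a_3 IMPLIES a_4)) becomes NOT ((False IMPLIES a_4)) = False.
Case a_3 = False: the conjunct NOT (NOT (NOT a_3)) IMPLIES ((a_3 AND a_6) AND NOT a_4) becomes NOT False IMPLIES (False AND NOT a_4) = False.
Both cases fail — unsatisfiable.

No satisfying assignment exists.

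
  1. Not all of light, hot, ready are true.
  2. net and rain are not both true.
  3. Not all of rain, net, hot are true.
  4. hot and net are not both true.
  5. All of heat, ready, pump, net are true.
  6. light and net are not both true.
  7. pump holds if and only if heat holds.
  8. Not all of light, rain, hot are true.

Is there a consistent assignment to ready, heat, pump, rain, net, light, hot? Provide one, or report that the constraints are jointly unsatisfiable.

ready=T, heat=T, pump=T, rain=F, net=T, light=F, hot=F

  (1) {light, hot, ready}: 1/3 true — not all ✓
  (2) net=T, rain=F — not both ✓
  (3) {rain, net, hot}: 1/3 true — not all ✓
  (4) hot=F, net=T — not both ✓
  (5) {heat, ready, pump, net}: all 4 true ✓
  (6) light=F, net=T — not both ✓
  (7) pump=T, heat=T — same ✓
  (8) {light, rain, hot}: 0/3 true — not all ✓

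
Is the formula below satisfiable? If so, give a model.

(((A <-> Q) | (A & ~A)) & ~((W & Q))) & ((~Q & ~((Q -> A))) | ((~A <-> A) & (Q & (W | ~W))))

UNSATISFIABLE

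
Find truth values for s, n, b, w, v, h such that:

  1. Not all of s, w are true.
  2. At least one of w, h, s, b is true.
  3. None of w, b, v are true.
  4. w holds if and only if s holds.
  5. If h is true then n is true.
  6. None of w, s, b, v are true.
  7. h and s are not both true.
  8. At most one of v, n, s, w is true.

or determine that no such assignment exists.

s=F, n=T, b=F, w=F, v=F, h=T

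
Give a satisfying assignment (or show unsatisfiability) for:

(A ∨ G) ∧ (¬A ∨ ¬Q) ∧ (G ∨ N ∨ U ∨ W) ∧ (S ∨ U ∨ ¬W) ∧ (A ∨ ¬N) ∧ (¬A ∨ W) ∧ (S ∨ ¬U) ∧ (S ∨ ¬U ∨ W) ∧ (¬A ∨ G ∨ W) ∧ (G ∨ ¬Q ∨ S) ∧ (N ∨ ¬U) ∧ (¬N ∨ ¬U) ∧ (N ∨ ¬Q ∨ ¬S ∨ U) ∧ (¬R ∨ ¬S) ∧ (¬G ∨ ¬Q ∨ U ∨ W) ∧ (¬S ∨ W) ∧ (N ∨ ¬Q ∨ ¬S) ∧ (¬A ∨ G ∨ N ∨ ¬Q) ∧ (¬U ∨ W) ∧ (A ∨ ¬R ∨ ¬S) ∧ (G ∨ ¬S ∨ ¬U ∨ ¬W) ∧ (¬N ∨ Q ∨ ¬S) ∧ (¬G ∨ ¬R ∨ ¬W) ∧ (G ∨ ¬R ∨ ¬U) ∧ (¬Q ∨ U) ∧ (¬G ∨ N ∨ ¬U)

Set G = True.
Set N = False.
  then (N ∨ ¬U) forces U = False.
  then (¬Q ∨ U) forces Q = False.
Set R = False.
Set S = False.
  then (S ∨ U ∨ ¬W) forces W = False.
  then (¬A ∨ W) forces A = False.
All clauses satisfied.

G: True; N: False; R: False; Q: False; S: False; W: False; A: False; U: False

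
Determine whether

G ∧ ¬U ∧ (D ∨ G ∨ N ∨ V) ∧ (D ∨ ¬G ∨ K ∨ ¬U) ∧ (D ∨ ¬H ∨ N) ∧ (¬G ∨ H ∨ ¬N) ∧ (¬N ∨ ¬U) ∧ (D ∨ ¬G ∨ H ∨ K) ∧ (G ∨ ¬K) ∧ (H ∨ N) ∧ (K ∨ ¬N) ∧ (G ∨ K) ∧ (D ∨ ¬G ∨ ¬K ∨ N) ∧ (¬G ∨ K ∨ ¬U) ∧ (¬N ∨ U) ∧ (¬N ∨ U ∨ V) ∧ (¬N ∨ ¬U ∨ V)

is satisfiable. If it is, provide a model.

Unit clause (G) forces G = True.
Unit clause (¬U) forces U = False.
In (¬N ∨ U) only ¬N is left, so N = False.
In (H ∨ N) only H is left, so H = True.
In (D ∨ ¬H ∨ N) only D is left, so D = True.
Set K = True.
Set V = True.
All clauses satisfied.

H=T; N=F; D=T; U=F; G=T; K=T; V=T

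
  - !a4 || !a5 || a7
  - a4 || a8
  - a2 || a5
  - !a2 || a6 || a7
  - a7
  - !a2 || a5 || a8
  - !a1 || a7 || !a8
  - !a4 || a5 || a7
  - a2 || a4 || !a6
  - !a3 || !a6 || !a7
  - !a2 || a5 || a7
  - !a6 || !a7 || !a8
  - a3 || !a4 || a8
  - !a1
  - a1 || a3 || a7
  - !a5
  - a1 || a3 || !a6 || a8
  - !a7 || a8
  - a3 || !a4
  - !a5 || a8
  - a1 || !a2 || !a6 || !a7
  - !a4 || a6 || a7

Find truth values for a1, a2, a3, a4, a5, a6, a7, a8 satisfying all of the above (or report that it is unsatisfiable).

a1 = False, a2 = True, a3 = True, a4 = True, a5 = False, a6 = False, a7 = True, a8 = True

Unit clause (a7) forces a7 = True.
Unit clause (!a1) forces a1 = False.
Unit clause (!a5) forces a5 = False.
In (!a7 || a8) only a8 is left, so a8 = True.
In (a2 || a5) only a2 is left, so a2 = True.
In (!a6 || !a7 || !a8) only !a6 is left, so a6 = False.
Set a3 = True.
Set a4 = True.
All clauses satisfied.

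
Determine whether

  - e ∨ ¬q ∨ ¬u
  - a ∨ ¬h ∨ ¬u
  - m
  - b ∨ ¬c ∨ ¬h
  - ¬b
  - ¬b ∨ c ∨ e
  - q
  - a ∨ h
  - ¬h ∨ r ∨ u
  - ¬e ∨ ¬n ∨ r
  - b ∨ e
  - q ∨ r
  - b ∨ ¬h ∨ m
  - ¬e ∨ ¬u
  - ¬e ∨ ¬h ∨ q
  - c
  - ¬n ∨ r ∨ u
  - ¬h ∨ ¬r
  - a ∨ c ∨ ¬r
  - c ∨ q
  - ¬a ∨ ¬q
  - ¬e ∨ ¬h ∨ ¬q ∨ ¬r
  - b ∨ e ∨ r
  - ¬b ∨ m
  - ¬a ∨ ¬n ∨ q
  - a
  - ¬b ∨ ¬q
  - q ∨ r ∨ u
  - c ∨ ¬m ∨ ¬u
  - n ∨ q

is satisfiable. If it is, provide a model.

Case a = True:
  (m) forces m = True.
  (¬b) forces b = False.
  (q) forces q = True.
  Clause (¬a ∨ ¬q) is falsified — contradiction.
Case a = False:
  Clause (a) is falsified — contradiction.
Both cases fail, so the formula is unsatisfiable.

The formula is unsatisfiable.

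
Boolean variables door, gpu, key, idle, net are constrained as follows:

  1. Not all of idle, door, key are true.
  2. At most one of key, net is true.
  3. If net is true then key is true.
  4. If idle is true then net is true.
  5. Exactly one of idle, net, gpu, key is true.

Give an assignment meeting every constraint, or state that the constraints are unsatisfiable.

door = True; gpu = True; key = False; idle = False; net = False

  (1) {idle, door, key}: 1/3 true — not all ✓
  (2) {key, net}: 0 true — at most one ✓
  (3) net=F ⇒ key: vacuous ✓
  (4) idle=F ⇒ net: vacuous ✓
  (5) {idle, net, gpu, key}: 1 true — exactly one ✓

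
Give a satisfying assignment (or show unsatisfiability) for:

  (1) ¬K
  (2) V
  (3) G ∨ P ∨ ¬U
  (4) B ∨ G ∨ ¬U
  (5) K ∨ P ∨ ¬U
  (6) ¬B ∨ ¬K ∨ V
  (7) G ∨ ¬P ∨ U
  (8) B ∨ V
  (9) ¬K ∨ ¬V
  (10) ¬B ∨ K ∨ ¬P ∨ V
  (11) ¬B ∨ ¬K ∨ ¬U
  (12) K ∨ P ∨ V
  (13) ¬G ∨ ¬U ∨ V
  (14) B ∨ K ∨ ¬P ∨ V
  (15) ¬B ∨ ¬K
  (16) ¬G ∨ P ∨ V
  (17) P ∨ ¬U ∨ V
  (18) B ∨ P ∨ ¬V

Unit clause (¬K) forces K = False.
Unit clause (V) forces V = True.
Set B = True.
Set U = True.
  then (K ∨ P ∨ ¬U) forces P = True.
Set G = True.
All clauses satisfied.

B=T; U=T; K=F; P=T; V=T; G=T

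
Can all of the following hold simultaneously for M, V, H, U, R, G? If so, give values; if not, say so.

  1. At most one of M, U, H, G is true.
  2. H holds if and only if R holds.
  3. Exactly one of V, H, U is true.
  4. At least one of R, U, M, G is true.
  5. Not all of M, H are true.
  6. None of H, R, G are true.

M=F, V=F, H=F, U=T, R=F, G=F

  (1) {M, U, H, G}: 1 true — at most one ✓
  (2) H=F, R=F — same ✓
  (3) {V, H, U}: 1 true — exactly one ✓
  (4) {R, U, M, G}: 1 true — at least one ✓
  (5) {M, H}: 0/2 true — not all ✓
  (6) {H, R, G}: 0 true — none ✓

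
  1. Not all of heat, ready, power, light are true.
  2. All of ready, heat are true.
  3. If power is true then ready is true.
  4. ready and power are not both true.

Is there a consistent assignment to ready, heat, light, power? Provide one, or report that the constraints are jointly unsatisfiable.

ready = True, heat = True, light = False, power = False

  (1) {heat, ready, power, light}: 2/4 true — not all ✓
  (2) {ready, heat}: all 2 true ✓
  (3) power=F ⇒ ready: vacuous ✓
  (4) ready=T, power=F — not both ✓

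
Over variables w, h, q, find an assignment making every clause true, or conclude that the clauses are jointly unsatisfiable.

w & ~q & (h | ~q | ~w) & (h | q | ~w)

w = True, h = True, q = False

Unit clause (w) forces w = True.
Unit clause (~q) forces q = False.
In (h | q | ~w) only h is left, so h = True.
Check each clause:
  (w): w holds.
  (~q): ~q holds.
  (h | ~q | ~w): h holds.
  (h | q | ~w): h holds.
All clauses satisfied.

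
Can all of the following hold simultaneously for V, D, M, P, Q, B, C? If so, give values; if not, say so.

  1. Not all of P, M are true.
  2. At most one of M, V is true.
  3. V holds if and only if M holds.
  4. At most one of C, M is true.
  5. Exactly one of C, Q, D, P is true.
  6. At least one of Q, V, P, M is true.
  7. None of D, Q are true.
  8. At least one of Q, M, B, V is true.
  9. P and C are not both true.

V = False, D = False, M = False, P = True, Q = False, B = True, C = False

  (1) {P, M}: 1/2 true — not all ✓
  (2) {M, V}: 0 true — at most one ✓
  (3) V=F, M=F — same ✓
  (4) {C, M}: 0 true — at most one ✓
  (5) {C, Q, D, P}: 1 true — exactly one ✓
  (6) {Q, V, P, M}: 1 true — at least one ✓
  (7) {D, Q}: 0 true — none ✓
  (8) {Q, M, B, V}: 1 true — at least one ✓
  (9) P=T, C=F — not both ✓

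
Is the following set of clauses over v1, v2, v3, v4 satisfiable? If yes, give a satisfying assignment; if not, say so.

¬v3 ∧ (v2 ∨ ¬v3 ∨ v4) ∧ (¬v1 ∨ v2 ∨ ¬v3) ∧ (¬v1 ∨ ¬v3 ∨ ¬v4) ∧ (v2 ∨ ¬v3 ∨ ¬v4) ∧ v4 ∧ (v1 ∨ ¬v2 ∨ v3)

v1=T; v2=T; v3=F; v4=T

Unit clause (¬v3) forces v3 = False.
Unit clause (v4) forces v4 = True.
Set v1 = True.
Set v2 = True.
All clauses satisfied.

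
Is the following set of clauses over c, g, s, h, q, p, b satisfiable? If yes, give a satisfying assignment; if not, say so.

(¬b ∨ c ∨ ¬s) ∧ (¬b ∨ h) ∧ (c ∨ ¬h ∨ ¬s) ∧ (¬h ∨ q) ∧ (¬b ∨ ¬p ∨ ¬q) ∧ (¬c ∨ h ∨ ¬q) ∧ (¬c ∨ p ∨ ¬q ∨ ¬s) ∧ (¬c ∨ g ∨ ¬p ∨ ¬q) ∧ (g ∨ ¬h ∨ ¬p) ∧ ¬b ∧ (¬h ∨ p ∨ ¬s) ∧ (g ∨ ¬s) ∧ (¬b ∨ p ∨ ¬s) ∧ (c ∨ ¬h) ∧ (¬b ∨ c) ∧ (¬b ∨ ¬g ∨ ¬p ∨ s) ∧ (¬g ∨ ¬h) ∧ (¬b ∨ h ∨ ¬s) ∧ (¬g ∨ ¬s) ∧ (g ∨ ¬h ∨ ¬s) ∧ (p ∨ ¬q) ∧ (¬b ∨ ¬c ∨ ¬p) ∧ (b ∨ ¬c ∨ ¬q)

Unit clause (¬b) forces b = False.
Set c = True.
  then (b ∨ ¬c ∨ ¬q) forces q = False.
  then (¬h ∨ q) forces h = False.
Set g = False.
  then (g ∨ ¬s) forces s = False.
Set p = False.
All clauses satisfied.

c: True; g: False; s: False; h: False; q: False; p: False; b: False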